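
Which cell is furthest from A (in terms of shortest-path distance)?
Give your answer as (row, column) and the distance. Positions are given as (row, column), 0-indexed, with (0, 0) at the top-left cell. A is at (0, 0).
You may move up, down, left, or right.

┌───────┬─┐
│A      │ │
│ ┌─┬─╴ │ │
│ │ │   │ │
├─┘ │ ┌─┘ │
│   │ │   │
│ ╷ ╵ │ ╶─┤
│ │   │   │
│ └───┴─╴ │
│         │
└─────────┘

Computing BFS distances from A to all cells:
Furthest cell: (0, 4)
Distance: 22 steps

Path from A to the furthest cell:

┌───────┬─┐
│A → → ↓│B│
│ ┌─┬─╴ │ │
│ │ │↓ ↲│↑│
├─┘ │ ┌─┘ │
│↓ ↰│↓│↱ ↑│
│ ╷ ╵ │ ╶─┤
│↓│↑ ↲│↑ ↰│
│ └───┴─╴ │
│↳ → → → ↑│
└─────────┘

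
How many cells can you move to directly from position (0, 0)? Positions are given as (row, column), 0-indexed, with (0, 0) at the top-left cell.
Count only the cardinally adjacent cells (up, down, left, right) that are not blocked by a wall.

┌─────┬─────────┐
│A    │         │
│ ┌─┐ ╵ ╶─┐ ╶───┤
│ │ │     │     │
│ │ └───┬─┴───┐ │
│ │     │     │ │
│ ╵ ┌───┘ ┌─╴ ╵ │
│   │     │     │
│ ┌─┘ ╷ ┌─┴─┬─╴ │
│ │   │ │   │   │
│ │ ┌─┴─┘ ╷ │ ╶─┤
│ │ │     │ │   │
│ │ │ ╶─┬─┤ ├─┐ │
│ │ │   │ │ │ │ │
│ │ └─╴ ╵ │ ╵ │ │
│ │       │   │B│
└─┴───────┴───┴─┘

Checking passable neighbors of (0, 0):
Neighbors: (1, 0), (0, 1)
Count: 2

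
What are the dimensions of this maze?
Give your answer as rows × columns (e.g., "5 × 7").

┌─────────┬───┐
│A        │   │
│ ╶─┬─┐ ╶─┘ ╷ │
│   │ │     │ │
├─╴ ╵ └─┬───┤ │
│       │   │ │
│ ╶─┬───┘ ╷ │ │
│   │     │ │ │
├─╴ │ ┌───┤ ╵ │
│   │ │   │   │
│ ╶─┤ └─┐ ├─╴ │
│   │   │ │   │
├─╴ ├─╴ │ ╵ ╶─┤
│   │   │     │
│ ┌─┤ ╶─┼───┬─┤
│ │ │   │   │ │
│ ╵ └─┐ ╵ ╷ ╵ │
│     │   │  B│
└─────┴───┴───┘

Counting the maze dimensions:
Rows (vertical): 9
Columns (horizontal): 7
Dimensions: 9 × 7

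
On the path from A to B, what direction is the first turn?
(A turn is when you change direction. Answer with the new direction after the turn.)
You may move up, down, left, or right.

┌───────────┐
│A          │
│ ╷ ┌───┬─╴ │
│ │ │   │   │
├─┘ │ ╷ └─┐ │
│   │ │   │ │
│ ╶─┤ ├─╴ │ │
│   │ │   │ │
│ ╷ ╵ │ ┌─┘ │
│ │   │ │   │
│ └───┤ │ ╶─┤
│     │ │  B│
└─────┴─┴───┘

Directions: right, right, right, right, right, down, down, down, down, left, down, right
First turn direction: down

Solution:

┌───────────┐
│A → → → → ↓│
│ ╷ ┌───┬─╴ │
│ │ │   │  ↓│
├─┘ │ ╷ └─┐ │
│   │ │   │↓│
│ ╶─┤ ├─╴ │ │
│   │ │   │↓│
│ ╷ ╵ │ ┌─┘ │
│ │   │ │↓ ↲│
│ └───┤ │ ╶─┤
│     │ │↳ B│
└─────┴─┴───┘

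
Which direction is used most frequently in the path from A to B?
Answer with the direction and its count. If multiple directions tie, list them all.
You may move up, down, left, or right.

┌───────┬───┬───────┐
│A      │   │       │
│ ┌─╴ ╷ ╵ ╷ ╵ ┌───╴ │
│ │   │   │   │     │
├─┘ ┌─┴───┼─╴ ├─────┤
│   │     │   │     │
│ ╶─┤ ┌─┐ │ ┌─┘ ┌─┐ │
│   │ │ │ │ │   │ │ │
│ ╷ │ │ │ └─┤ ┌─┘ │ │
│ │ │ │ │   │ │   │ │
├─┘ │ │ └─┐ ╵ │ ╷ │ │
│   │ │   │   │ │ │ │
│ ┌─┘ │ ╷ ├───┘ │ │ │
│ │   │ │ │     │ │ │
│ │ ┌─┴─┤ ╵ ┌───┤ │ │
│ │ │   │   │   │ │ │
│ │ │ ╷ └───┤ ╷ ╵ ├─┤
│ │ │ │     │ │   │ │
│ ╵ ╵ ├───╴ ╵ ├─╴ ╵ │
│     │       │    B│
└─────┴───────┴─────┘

Directions: right, right, down, left, down, left, down, right, down, down, left, down, down, down, down, right, right, up, up, right, down, right, right, down, right, up, up, right, down, right, down, right
Counts: {'right': 12, 'down': 13, 'left': 3, 'up': 4}
Most common: down (13 times)

Solution:

┌───────┬───┬───────┐
│A → ↓  │   │       │
│ ┌─╴ ╷ ╵ ╷ ╵ ┌───╴ │
│ │↓ ↲│   │   │     │
├─┘ ┌─┴───┼─╴ ├─────┤
│↓ ↲│     │   │     │
│ ╶─┤ ┌─┐ │ ┌─┘ ┌─┐ │
│↳ ↓│ │ │ │ │   │ │ │
│ ╷ │ │ │ └─┤ ┌─┘ │ │
│ │↓│ │ │   │ │   │ │
├─┘ │ │ └─┐ ╵ │ ╷ │ │
│↓ ↲│ │   │   │ │ │ │
│ ┌─┘ │ ╷ ├───┘ │ │ │
│↓│   │ │ │     │ │ │
│ │ ┌─┴─┤ ╵ ┌───┤ │ │
│↓│ │↱ ↓│   │↱ ↓│ │ │
│ │ │ ╷ └───┤ ╷ ╵ ├─┤
│↓│ │↑│↳ → ↓│↑│↳ ↓│ │
│ ╵ ╵ ├───╴ ╵ ├─╴ ╵ │
│↳ → ↑│    ↳ ↑│  ↳ B│
└─────┴───────┴─────┘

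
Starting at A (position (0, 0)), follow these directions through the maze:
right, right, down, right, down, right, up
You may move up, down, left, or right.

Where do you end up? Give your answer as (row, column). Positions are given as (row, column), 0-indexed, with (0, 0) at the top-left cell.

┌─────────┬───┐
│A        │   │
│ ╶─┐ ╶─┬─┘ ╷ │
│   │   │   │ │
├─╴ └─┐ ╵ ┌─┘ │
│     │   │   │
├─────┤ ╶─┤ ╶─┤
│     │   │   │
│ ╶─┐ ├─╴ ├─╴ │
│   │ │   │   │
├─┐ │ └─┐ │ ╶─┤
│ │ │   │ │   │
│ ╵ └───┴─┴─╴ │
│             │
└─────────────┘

Following directions step by step:
Start: (0, 0)
  right: (0, 0) → (0, 1)
  right: (0, 1) → (0, 2)
  down: (0, 2) → (1, 2)
  right: (1, 2) → (1, 3)
  down: (1, 3) → (2, 3)
  right: (2, 3) → (2, 4)
  up: (2, 4) → (1, 4)
Final position: (1, 4)

Path taken:

┌─────────┬───┐
│A → ↓    │   │
│ ╶─┐ ╶─┬─┘ ╷ │
│   │↳ ↓│B  │ │
├─╴ └─┐ ╵ ┌─┘ │
│     │↳ ↑│   │
├─────┤ ╶─┤ ╶─┤
│     │   │   │
│ ╶─┐ ├─╴ ├─╴ │
│   │ │   │   │
├─┐ │ └─┐ │ ╶─┤
│ │ │   │ │   │
│ ╵ └───┴─┴─╴ │
│             │
└─────────────┘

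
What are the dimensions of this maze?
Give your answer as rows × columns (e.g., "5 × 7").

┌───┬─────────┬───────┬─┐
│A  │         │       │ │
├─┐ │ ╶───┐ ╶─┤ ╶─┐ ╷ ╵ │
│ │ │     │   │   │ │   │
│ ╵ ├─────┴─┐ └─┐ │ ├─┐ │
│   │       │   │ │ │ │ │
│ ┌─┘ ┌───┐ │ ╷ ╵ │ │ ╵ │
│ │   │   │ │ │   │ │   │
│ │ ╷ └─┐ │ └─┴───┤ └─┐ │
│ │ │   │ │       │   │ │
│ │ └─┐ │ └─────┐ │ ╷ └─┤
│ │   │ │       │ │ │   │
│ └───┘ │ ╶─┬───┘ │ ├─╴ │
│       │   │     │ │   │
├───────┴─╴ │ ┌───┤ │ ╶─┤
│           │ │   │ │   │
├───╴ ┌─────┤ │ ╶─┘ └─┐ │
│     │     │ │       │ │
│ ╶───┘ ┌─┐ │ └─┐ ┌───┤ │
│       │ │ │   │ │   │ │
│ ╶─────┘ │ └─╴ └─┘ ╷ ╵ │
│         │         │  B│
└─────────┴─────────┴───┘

Counting the maze dimensions:
Rows (vertical): 11
Columns (horizontal): 12
Dimensions: 11 × 12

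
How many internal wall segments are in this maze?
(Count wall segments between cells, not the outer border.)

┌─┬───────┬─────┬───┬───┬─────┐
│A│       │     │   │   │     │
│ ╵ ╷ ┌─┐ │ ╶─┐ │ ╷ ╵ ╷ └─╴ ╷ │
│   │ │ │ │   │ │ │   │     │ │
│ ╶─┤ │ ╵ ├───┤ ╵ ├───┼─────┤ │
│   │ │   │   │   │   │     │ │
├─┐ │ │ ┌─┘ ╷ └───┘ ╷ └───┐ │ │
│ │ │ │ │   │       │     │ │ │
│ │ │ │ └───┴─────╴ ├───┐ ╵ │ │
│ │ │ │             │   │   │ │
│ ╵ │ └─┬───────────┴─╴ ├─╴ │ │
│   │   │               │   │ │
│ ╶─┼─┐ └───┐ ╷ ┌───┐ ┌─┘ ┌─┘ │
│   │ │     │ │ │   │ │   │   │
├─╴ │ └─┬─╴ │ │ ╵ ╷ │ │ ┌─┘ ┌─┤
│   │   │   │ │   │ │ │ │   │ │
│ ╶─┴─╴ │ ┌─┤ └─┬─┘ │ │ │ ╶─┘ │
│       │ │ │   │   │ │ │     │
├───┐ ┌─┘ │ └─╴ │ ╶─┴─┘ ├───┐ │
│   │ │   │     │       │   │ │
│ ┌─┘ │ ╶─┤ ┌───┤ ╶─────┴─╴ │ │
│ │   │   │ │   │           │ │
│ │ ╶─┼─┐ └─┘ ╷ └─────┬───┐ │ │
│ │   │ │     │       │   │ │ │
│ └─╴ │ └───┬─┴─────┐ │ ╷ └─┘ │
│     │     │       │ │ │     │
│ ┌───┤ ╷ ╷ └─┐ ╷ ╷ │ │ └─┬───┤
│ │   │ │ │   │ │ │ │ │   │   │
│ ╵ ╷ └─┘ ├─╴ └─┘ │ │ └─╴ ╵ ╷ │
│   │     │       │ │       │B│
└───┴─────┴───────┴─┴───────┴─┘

Counting internal wall segments:
Total internal walls: 196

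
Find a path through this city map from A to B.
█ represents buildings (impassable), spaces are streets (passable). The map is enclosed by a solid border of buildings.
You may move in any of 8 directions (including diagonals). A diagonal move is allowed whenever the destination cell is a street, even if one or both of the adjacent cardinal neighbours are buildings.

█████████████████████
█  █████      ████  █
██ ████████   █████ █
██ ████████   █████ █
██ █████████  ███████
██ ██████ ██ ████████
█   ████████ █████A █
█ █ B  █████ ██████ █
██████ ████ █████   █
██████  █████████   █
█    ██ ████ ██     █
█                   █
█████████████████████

Finding the shortest path from A to B:
Movement: 8-directional
Path length: 17 steps
Directions: down-right → down-left → down-left → down-left → left → down-left → left → left → left → left → left → left → up-left → up → up-left → up-left → left

Solution:

█████████████████████
█  █████      ████  █
██ ████████   █████ █
██ ████████   █████ █
██ █████████  ███████
██ ██████ ██ ████████
█   ████████ █████A █
█ █ B← █████ ██████↙█
██████↖████ █████ ↙ █
██████ ↖█████████↙  █
█    ██↑████ ██↙←   █
█       ↖←←←←←←     █
█████████████████████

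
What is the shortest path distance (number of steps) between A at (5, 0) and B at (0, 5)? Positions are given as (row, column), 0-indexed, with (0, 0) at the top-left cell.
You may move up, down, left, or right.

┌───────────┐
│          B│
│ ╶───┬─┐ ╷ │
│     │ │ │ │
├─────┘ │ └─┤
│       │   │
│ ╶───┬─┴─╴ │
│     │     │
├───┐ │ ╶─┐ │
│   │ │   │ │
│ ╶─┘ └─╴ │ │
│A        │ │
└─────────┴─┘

Finding path from (5, 0) to (0, 5):
Path: (5,0) → (5,1) → (5,2) → (5,3) → (5,4) → (4,4) → (4,3) → (3,3) → (3,4) → (3,5) → (2,5) → (2,4) → (1,4) → (0,4) → (0,5)
Distance: 14 steps

Solution:

┌───────────┐
│        ↱ B│
│ ╶───┬─┐ ╷ │
│     │ │↑│ │
├─────┘ │ └─┤
│       │↑ ↰│
│ ╶───┬─┴─╴ │
│     │↱ → ↑│
├───┐ │ ╶─┐ │
│   │ │↑ ↰│ │
│ ╶─┘ └─╴ │ │
│A → → → ↑│ │
└─────────┴─┘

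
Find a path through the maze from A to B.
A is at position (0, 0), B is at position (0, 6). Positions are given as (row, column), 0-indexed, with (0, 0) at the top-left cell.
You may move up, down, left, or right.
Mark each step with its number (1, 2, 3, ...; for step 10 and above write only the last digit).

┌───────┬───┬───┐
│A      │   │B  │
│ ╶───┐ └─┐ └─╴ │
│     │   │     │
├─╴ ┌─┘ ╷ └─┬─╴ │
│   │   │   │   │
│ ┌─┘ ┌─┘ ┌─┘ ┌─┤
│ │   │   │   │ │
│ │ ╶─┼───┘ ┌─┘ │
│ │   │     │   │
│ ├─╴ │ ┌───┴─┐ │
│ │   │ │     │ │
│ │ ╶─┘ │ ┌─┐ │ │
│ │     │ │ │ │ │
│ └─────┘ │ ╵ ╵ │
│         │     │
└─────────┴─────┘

Finding the shortest path from (0, 0) to (0, 6):
Path length: 26 steps
Directions: right → right → right → down → down → left → down → left → down → right → down → left → down → right → right → up → up → right → right → up → right → up → right → up → up → left

Solution:

┌───────┬───┬───┐
│A 1 2 3│   │B 5│
│ ╶───┐ └─┐ └─╴ │
│     │4  │    4│
├─╴ ┌─┘ ╷ └─┬─╴ │
│   │6 5│   │2 3│
│ ┌─┘ ┌─┘ ┌─┘ ┌─┤
│ │8 7│   │0 1│ │
│ │ ╶─┼───┘ ┌─┘ │
│ │9 0│7 8 9│   │
│ ├─╴ │ ┌───┴─┐ │
│ │2 1│6│     │ │
│ │ ╶─┘ │ ┌─┐ │ │
│ │3 4 5│ │ │ │ │
│ └─────┘ │ ╵ ╵ │
│         │     │
└─────────┴─────┘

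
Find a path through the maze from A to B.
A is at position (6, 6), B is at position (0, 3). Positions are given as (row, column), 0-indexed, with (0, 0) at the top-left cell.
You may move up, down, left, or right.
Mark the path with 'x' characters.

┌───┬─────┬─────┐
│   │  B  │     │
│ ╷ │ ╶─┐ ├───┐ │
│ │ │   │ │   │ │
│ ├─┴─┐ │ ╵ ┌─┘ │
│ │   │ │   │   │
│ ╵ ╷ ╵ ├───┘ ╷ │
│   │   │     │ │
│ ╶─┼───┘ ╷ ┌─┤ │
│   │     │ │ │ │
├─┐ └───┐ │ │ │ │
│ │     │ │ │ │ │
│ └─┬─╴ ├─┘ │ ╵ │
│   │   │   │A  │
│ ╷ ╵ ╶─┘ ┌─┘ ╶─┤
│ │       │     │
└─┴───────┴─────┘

Finding the shortest path from (6, 6) to (0, 3):
Path length: 33 steps
Directions: right → up → up → up → up → left → down → left → down → down → down → left → down → left → left → up → right → up → left → left → up → left → up → right → up → right → down → right → up → up → left → up → right

Solution:

┌───┬─────┬─────┐
│   │x B  │     │
│ ╷ │ ╶─┐ ├───┐ │
│ │ │x x│ │   │ │
│ ├─┴─┐ │ ╵ ┌─┘ │
│ │x x│x│   │x x│
│ ╵ ╷ ╵ ├───┘ ╷ │
│x x│x x│  x x│x│
│ ╶─┼───┘ ╷ ┌─┤ │
│x x│     │x│ │x│
├─┐ └───┐ │ │ │ │
│ │x x x│ │x│ │x│
│ └─┬─╴ ├─┘ │ ╵ │
│   │x x│x x│A x│
│ ╷ ╵ ╶─┘ ┌─┘ ╶─┤
│ │  x x x│     │
└─┴───────┴─────┘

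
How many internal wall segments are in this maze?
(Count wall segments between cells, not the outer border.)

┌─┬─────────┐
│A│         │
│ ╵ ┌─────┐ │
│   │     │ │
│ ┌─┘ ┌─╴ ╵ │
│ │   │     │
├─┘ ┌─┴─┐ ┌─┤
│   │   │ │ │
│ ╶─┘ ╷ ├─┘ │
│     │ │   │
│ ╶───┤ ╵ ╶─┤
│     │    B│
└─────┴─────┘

Counting internal wall segments:
Total internal walls: 25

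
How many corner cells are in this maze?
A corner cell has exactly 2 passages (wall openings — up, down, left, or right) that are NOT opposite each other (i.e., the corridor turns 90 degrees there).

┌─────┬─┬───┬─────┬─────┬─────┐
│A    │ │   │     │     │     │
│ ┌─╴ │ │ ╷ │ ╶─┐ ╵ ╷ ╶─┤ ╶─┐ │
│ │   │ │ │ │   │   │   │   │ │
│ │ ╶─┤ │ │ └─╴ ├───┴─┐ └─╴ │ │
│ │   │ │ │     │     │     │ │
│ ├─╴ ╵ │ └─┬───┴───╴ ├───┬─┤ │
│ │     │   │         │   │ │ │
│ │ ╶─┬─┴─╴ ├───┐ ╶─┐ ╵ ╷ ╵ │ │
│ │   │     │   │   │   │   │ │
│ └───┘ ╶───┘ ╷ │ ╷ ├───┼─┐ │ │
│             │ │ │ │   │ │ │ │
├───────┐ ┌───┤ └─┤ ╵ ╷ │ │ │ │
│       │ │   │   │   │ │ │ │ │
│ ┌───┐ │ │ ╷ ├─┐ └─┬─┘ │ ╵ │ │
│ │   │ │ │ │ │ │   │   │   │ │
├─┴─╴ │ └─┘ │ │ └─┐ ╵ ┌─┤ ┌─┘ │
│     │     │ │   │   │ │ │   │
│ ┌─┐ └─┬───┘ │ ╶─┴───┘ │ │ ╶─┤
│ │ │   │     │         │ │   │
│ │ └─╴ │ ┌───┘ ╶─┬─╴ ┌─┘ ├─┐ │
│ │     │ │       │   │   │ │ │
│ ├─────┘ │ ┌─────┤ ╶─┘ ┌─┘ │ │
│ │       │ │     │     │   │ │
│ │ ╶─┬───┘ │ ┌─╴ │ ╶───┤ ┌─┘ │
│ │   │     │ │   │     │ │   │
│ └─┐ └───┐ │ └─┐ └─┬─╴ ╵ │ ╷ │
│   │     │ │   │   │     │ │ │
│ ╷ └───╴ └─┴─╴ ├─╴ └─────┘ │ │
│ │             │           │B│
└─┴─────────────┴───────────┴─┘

Counting corner cells (2 non-opposite passages):
Total corners: 103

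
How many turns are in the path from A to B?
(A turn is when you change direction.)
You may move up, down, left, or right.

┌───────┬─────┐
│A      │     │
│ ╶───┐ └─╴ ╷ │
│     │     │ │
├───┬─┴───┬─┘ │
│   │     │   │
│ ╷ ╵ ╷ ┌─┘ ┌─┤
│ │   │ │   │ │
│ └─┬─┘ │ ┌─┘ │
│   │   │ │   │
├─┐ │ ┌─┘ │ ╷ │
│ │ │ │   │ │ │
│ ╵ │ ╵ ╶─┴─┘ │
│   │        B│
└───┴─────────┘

Directions: right, right, right, down, right, right, up, right, down, down, left, down, left, down, down, left, down, right, right, right
Number of turns: 12

Solution:

┌───────┬─────┐
│A → → ↓│  ↱ ↓│
│ ╶───┐ └─╴ ╷ │
│     │↳ → ↑│↓│
├───┬─┴───┬─┘ │
│   │     │↓ ↲│
│ ╷ ╵ ╷ ┌─┘ ┌─┤
│ │   │ │↓ ↲│ │
│ └─┬─┘ │ ┌─┘ │
│   │   │↓│   │
├─┐ │ ┌─┘ │ ╷ │
│ │ │ │↓ ↲│ │ │
│ ╵ │ ╵ ╶─┴─┘ │
│   │  ↳ → → B│
└───┴─────────┘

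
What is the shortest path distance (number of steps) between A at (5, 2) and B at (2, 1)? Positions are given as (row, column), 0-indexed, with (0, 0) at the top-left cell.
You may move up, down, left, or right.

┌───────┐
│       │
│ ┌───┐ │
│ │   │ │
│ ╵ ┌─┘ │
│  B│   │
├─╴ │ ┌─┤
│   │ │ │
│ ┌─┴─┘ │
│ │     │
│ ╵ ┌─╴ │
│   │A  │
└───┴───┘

Finding path from (5, 2) to (2, 1):
Path: (5,2) → (5,3) → (4,3) → (4,2) → (4,1) → (5,1) → (5,0) → (4,0) → (3,0) → (3,1) → (2,1)
Distance: 10 steps

Solution:

┌───────┐
│       │
│ ┌───┐ │
│ │   │ │
│ ╵ ┌─┘ │
│  B│   │
├─╴ │ ┌─┤
│↱ ↑│ │ │
│ ┌─┴─┘ │
│↑│↓ ← ↰│
│ ╵ ┌─╴ │
│↑ ↲│A ↑│
└───┴───┘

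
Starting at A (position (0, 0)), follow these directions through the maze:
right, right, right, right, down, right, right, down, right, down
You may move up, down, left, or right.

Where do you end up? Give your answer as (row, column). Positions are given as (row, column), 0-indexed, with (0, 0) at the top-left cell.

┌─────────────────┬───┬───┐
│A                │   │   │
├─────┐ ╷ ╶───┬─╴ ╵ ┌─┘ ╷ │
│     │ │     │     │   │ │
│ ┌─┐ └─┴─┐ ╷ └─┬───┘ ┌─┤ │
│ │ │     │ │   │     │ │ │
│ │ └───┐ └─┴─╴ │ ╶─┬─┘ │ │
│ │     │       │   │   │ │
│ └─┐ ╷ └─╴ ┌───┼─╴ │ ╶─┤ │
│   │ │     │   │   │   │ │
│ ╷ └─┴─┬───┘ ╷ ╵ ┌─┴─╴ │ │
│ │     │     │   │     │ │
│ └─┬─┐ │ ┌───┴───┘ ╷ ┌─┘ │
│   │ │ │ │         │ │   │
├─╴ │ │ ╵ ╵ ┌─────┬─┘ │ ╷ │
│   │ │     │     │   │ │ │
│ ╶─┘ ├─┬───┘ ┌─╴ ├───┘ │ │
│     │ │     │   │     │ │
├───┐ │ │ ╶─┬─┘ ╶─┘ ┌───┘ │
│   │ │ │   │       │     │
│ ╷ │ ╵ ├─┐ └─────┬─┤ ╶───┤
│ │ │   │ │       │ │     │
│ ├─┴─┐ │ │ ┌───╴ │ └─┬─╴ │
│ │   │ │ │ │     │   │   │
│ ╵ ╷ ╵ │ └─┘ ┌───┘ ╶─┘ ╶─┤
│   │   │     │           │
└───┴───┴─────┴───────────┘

Following directions step by step:
Start: (0, 0)
  right: (0, 0) → (0, 1)
  right: (0, 1) → (0, 2)
  right: (0, 2) → (0, 3)
  right: (0, 3) → (0, 4)
  down: (0, 4) → (1, 4)
  right: (1, 4) → (1, 5)
  right: (1, 5) → (1, 6)
  down: (1, 6) → (2, 6)
  right: (2, 6) → (2, 7)
  down: (2, 7) → (3, 7)
Final position: (3, 7)

Path taken:

┌─────────────────┬───┬───┐
│A → → → ↓        │   │   │
├─────┐ ╷ ╶───┬─╴ ╵ ┌─┘ ╷ │
│     │ │↳ → ↓│     │   │ │
│ ┌─┐ └─┴─┐ ╷ └─┬───┘ ┌─┤ │
│ │ │     │ │↳ ↓│     │ │ │
│ │ └───┐ └─┴─╴ │ ╶─┬─┘ │ │
│ │     │      B│   │   │ │
│ └─┐ ╷ └─╴ ┌───┼─╴ │ ╶─┤ │
│   │ │     │   │   │   │ │
│ ╷ └─┴─┬───┘ ╷ ╵ ┌─┴─╴ │ │
│ │     │     │   │     │ │
│ └─┬─┐ │ ┌───┴───┘ ╷ ┌─┘ │
│   │ │ │ │         │ │   │
├─╴ │ │ ╵ ╵ ┌─────┬─┘ │ ╷ │
│   │ │     │     │   │ │ │
│ ╶─┘ ├─┬───┘ ┌─╴ ├───┘ │ │
│     │ │     │   │     │ │
├───┐ │ │ ╶─┬─┘ ╶─┘ ┌───┘ │
│   │ │ │   │       │     │
│ ╷ │ ╵ ├─┐ └─────┬─┤ ╶───┤
│ │ │   │ │       │ │     │
│ ├─┴─┐ │ │ ┌───╴ │ └─┬─╴ │
│ │   │ │ │ │     │   │   │
│ ╵ ╷ ╵ │ └─┘ ┌───┘ ╶─┘ ╶─┤
│   │   │     │           │
└───┴───┴─────┴───────────┘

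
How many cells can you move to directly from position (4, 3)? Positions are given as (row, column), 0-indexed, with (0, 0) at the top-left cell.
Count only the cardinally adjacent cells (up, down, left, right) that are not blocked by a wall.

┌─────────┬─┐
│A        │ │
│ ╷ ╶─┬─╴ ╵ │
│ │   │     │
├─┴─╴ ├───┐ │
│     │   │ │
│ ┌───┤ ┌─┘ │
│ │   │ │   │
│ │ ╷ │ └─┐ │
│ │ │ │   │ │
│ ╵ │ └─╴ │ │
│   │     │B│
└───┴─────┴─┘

Checking passable neighbors of (4, 3):
Neighbors: (3, 3), (4, 4)
Count: 2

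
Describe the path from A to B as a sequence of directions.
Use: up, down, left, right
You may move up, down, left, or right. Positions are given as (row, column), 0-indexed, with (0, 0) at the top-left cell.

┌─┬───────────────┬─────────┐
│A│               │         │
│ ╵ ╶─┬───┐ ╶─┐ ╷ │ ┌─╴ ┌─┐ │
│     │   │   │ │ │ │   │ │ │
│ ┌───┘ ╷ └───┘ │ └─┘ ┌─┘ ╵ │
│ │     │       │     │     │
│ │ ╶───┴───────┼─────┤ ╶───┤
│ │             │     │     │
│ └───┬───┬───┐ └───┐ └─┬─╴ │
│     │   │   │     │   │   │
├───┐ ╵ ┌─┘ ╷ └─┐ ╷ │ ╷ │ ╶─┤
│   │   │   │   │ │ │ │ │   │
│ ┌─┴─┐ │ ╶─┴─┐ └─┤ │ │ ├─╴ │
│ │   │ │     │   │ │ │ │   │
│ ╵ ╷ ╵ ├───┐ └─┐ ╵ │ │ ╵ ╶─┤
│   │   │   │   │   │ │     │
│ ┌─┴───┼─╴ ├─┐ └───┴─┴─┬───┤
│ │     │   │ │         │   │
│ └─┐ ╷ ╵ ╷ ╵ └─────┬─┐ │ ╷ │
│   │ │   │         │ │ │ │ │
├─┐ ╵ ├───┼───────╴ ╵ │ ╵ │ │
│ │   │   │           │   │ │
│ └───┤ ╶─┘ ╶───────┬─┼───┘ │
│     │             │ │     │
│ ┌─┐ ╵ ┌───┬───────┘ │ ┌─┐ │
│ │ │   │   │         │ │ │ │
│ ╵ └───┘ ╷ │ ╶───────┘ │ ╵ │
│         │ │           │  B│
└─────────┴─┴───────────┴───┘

Finding the path and converting it to directions:
Path through cells: (0,0) → (1,0) → (1,1) → (0,1) → (0,2) → (0,3) → (0,4) → (0,5) → (0,6) → (0,7) → (1,7) → (2,7) → (2,6) → (2,5) → (2,4) → (1,4) → (1,3) → (2,3) → (2,2) → (2,1) → (3,1) → (3,2) → (3,3) → (3,4) → (3,5) → (3,6) → (3,7) → (4,7) → (4,8) → (4,9) → (5,9) → (6,9) → (7,9) → (7,8) → (6,8) → (6,7) → (5,7) → (5,6) → (4,6) → (4,5) → (5,5) → (5,4) → (6,4) → (6,5) → (6,6) → (7,6) → (7,7) → (8,7) → (8,8) → (8,9) → (8,10) → (8,11) → (9,11) → (10,11) → (10,12) → (9,12) → (8,12) → (8,13) → (9,13) → (10,13) → (11,13) → (12,13) → (13,13)
Directions: down, right, up, right, right, right, right, right, right, down, down, left, left, left, up, left, down, left, left, down, right, right, right, right, right, right, down, right, right, down, down, down, left, up, left, up, left, up, left, down, left, down, right, right, down, right, down, right, right, right, right, down, down, right, up, up, right, down, down, down, down, down

Solution:

┌─┬───────────────┬─────────┐
│A│↱ → → → → → ↓  │         │
│ ╵ ╶─┬───┐ ╶─┐ ╷ │ ┌─╴ ┌─┐ │
│↳ ↑  │↓ ↰│   │↓│ │ │   │ │ │
│ ┌───┘ ╷ └───┘ │ └─┘ ┌─┘ ╵ │
│ │↓ ← ↲│↑ ← ← ↲│     │     │
│ │ ╶───┴───────┼─────┤ ╶───┤
│ │↳ → → → → → ↓│     │     │
│ └───┬───┬───┐ └───┐ └─┬─╴ │
│     │   │↓ ↰│↳ → ↓│   │   │
├───┐ ╵ ┌─┘ ╷ └─┐ ╷ │ ╷ │ ╶─┤
│   │   │↓ ↲│↑ ↰│ │↓│ │ │   │
│ ┌─┴─┐ │ ╶─┴─┐ └─┤ │ │ ├─╴ │
│ │   │ │↳ → ↓│↑ ↰│↓│ │ │   │
│ ╵ ╷ ╵ ├───┐ └─┐ ╵ │ │ ╵ ╶─┤
│   │   │   │↳ ↓│↑ ↲│ │     │
│ ┌─┴───┼─╴ ├─┐ └───┴─┴─┬───┤
│ │     │   │ │↳ → → → ↓│↱ ↓│
│ └─┐ ╷ ╵ ╷ ╵ └─────┬─┐ │ ╷ │
│   │ │   │         │ │↓│↑│↓│
├─┐ ╵ ├───┼───────╴ ╵ │ ╵ │ │
│ │   │   │           │↳ ↑│↓│
│ └───┤ ╶─┘ ╶───────┬─┼───┘ │
│     │             │ │    ↓│
│ ┌─┐ ╵ ┌───┬───────┘ │ ┌─┐ │
│ │ │   │   │         │ │ │↓│
│ ╵ └───┘ ╷ │ ╶───────┘ │ ╵ │
│         │ │           │  B│
└─────────┴─┴───────────┴───┘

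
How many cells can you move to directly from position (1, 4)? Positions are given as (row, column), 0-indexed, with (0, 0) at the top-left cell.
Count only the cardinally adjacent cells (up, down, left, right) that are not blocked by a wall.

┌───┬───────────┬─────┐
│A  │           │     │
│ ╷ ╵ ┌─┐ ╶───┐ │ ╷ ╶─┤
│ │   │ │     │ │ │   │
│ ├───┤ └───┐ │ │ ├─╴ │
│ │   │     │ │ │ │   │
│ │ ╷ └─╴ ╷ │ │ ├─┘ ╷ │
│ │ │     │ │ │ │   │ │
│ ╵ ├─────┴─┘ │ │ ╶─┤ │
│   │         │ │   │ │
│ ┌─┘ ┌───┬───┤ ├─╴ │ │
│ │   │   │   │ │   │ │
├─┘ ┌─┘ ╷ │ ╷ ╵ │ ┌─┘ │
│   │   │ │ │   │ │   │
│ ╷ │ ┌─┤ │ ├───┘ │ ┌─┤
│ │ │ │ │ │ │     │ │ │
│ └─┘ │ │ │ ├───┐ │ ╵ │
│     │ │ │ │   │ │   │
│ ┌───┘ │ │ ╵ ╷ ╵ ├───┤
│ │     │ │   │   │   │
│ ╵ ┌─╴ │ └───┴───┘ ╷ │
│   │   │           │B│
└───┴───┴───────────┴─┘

Checking passable neighbors of (1, 4):
Neighbors: (0, 4), (1, 5)
Count: 2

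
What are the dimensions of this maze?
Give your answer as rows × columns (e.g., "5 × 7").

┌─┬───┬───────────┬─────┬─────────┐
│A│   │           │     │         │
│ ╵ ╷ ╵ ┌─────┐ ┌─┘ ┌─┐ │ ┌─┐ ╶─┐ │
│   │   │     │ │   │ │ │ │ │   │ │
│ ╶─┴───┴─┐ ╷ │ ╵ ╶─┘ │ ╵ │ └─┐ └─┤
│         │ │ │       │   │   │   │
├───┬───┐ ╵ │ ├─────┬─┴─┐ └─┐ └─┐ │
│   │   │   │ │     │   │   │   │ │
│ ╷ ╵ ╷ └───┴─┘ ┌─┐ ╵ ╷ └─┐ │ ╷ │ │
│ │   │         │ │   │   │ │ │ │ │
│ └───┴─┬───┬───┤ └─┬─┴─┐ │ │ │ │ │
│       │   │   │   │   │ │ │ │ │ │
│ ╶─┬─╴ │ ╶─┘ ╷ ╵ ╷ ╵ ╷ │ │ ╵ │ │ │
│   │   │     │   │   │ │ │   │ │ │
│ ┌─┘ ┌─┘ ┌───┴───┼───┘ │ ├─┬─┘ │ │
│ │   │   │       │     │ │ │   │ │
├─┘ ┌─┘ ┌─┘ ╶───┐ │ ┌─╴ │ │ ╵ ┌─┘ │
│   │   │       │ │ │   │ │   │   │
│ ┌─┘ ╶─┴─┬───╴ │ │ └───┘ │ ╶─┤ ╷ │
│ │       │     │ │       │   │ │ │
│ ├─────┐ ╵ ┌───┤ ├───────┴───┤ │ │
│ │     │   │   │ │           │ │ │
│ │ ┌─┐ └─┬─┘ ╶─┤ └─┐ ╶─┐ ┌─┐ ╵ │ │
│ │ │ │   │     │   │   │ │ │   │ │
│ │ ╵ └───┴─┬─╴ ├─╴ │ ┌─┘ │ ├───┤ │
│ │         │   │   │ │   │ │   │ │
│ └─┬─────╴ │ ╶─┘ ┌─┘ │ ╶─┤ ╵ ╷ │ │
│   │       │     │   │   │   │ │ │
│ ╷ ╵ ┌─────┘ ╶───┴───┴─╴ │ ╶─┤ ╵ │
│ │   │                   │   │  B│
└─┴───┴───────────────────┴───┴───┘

Counting the maze dimensions:
Rows (vertical): 15
Columns (horizontal): 17
Dimensions: 15 × 17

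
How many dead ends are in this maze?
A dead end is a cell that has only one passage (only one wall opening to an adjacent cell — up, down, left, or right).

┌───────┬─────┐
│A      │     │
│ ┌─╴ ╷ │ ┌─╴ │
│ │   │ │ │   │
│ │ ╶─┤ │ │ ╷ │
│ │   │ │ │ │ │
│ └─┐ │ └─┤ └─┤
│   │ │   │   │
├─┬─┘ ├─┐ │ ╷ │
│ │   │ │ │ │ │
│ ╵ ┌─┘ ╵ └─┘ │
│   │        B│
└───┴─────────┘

Checking each cell for number of passages:

Dead ends found at positions:
  (2, 4)
  (2, 6)
  (3, 1)
  (4, 0)
  (4, 3)
  (4, 5)
  (5, 2)
Total dead ends: 7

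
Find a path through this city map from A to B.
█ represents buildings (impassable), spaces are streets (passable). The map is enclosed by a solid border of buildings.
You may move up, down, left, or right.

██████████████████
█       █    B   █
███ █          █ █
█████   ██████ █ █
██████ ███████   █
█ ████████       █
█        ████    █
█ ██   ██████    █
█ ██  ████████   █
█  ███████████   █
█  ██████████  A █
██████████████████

Finding the shortest path from A to B:
Movement: cardinal only
Path length: 11 steps
Directions: up → up → up → up → up → up → left → up → up → up → left

Solution:

██████████████████
█       █    B↰  █
███ █         ↑█ █
█████   ██████↑█ █
██████ ███████↑↰ █
█ ████████     ↑ █
█        ████  ↑ █
█ ██   ██████  ↑ █
█ ██  ████████ ↑ █
█  ███████████ ↑ █
█  ██████████  A █
██████████████████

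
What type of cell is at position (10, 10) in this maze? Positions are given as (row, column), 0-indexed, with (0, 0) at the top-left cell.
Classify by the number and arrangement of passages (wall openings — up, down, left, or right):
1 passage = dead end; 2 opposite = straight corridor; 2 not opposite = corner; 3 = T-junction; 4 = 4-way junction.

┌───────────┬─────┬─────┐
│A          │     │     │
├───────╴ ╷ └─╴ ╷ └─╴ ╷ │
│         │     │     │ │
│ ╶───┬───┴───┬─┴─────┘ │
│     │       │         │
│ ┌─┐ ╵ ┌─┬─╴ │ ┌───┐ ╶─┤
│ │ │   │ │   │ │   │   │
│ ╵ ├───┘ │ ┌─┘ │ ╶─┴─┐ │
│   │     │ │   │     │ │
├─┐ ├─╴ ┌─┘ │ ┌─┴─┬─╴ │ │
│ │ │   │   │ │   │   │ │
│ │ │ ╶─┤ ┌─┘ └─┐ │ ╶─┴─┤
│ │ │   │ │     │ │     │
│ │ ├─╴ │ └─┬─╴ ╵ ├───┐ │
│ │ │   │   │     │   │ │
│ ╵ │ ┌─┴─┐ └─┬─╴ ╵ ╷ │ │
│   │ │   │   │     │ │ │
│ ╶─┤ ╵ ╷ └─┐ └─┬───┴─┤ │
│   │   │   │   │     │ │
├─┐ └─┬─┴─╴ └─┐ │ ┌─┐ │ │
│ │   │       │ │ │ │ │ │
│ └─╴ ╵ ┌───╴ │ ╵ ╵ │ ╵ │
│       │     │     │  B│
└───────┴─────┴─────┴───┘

Checking cell at (10, 10):
Number of passages: 2
Cell type: straight corridor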